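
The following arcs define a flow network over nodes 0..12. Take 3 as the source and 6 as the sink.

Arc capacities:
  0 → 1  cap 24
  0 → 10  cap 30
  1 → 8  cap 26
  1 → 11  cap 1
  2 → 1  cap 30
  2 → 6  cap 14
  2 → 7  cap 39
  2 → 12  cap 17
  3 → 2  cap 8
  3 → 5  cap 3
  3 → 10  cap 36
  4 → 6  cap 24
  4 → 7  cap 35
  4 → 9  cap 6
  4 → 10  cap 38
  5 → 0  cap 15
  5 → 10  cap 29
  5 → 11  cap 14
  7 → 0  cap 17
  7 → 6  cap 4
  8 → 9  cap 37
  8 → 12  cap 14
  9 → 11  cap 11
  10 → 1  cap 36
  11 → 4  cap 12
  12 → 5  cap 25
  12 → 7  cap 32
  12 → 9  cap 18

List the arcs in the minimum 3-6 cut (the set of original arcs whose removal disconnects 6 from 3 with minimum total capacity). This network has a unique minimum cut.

augment #1: 3→2→6 push 8
augment #2: 3→5→11→4→6 push 3
augment #3: 3→10→1→11→4→6 push 1
augment #4: 3→10→1→8→12→7→6 push 4
augment #5: 3→10→1→8→9→11→4→6 push 8
max flow = 24; residual-reachable set from 3 gives S-side
cut edges (S→T): {(3,2), (7,6), (11,4)} total cap 24

Min-cut arcs: {(3,2), (7,6), (11,4)} (total capacity 24)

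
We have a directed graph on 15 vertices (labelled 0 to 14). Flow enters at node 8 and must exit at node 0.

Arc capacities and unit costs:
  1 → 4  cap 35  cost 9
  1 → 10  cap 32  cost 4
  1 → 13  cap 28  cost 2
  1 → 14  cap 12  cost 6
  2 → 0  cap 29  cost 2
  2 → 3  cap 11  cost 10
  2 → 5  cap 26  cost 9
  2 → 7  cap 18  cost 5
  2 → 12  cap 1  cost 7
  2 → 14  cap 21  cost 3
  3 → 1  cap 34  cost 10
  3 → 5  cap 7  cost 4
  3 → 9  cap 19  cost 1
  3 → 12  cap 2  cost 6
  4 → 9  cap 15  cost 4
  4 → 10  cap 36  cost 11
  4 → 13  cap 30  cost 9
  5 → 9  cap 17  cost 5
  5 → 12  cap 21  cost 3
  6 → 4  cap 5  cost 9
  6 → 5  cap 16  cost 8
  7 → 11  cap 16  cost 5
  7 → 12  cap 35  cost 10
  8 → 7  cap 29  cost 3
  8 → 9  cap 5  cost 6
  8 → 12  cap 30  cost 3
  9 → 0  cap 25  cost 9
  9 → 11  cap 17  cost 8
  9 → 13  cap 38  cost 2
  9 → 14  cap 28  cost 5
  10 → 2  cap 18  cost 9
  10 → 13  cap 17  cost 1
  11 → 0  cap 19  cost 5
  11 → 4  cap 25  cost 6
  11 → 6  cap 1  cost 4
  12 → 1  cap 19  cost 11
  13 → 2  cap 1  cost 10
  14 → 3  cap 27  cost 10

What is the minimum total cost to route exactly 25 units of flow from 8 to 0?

shortest-cost path #1: 8→7→11→0 push 16 @ unit cost 13 (adds 208)
shortest-cost path #2: 8→9→0 push 5 @ unit cost 15 (adds 75)
shortest-cost path #3: 8→12→1→13→2→0 push 1 @ unit cost 28 (adds 28)
shortest-cost path #4: 8→12→1→10→2→0 push 3 @ unit cost 29 (adds 87)
total cost = 398

Minimum cost for 25 units: 398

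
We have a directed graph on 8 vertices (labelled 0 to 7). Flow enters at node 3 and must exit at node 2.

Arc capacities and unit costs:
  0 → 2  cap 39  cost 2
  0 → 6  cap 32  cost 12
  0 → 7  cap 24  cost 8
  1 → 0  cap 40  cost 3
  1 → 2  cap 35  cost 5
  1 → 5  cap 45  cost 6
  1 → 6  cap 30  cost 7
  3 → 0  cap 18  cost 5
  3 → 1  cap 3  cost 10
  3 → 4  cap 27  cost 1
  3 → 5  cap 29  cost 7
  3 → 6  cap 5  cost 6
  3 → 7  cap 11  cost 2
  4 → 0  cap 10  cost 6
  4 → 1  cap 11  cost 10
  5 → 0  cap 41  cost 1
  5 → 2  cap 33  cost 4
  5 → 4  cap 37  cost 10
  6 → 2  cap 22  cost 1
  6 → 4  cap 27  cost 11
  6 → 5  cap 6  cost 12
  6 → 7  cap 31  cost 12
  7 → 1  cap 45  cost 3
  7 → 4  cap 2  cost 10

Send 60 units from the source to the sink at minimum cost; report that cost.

Minimum cost for 60 units: 526

shortest-cost path #1: 3→6→2 push 5 @ unit cost 7 (adds 35)
shortest-cost path #2: 3→0→2 push 18 @ unit cost 7 (adds 126)
shortest-cost path #3: 3→4→0→2 push 10 @ unit cost 9 (adds 90)
shortest-cost path #4: 3→5→0→2 push 11 @ unit cost 10 (adds 110)
shortest-cost path #5: 3→7→1→2 push 11 @ unit cost 10 (adds 110)
shortest-cost path #6: 3→5→2 push 5 @ unit cost 11 (adds 55)
total cost = 526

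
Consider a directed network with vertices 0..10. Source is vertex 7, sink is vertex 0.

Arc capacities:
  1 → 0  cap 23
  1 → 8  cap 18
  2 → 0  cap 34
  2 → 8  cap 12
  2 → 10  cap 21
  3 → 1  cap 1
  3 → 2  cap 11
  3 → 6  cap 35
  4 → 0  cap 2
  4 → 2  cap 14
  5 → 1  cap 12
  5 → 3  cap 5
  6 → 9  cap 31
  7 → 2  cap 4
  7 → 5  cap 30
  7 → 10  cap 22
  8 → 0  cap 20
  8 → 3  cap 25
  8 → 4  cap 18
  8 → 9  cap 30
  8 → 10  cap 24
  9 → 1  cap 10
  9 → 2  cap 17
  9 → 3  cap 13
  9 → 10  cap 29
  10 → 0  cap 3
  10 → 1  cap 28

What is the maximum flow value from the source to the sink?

augment #1: 7→2→0 bottleneck 4, total now 4
augment #2: 7→10→0 bottleneck 3, total now 7
augment #3: 7→5→1→0 bottleneck 12, total now 19
augment #4: 7→10→1→0 bottleneck 11, total now 30
augment #5: 7→5→3→2→0 bottleneck 5, total now 35
augment #6: 7→10→1→8→0 bottleneck 8, total now 43

Maximum flow value: 43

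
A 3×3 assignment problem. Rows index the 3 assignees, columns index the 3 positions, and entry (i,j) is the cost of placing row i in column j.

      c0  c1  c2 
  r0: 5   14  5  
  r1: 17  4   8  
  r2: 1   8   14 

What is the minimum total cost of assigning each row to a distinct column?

optimal assignment: row0→col2 (cost 5), row1→col1 (cost 4), row2→col0 (cost 1)
total = 5 + 4 + 1 = 10

Minimum assignment cost: 10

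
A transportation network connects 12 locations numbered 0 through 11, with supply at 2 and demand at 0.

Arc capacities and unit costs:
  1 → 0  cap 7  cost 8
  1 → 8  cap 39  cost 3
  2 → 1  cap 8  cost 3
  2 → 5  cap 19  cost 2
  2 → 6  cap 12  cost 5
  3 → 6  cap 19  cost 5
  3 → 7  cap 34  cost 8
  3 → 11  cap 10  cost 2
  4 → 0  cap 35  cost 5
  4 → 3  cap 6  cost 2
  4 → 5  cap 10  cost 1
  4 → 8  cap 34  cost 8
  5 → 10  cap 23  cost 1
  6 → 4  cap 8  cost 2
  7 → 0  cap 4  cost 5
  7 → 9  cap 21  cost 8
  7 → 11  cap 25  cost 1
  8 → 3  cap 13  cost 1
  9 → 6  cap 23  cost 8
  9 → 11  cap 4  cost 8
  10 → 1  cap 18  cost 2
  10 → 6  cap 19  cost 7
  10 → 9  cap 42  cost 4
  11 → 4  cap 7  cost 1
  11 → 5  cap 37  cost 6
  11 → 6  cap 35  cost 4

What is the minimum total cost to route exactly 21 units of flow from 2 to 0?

shortest-cost path #1: 2→1→0 push 7 @ unit cost 11 (adds 77)
shortest-cost path #2: 2→6→4→0 push 8 @ unit cost 12 (adds 96)
shortest-cost path #3: 2→1→8→3→11→4→0 push 1 @ unit cost 15 (adds 15)
shortest-cost path #4: 2→5→10→1→8→3→11→4→0 push 5 @ unit cost 17 (adds 85)
total cost = 273

Minimum cost for 21 units: 273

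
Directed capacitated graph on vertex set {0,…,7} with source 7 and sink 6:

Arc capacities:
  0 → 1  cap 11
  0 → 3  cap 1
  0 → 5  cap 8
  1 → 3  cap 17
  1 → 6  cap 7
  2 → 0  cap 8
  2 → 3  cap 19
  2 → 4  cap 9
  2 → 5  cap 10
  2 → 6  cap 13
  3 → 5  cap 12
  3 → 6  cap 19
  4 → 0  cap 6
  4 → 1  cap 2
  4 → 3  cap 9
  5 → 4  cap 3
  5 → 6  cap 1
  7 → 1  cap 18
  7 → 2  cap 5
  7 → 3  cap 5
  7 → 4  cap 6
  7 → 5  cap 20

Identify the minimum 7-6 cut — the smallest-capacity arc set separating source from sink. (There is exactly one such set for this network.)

Min-cut arcs: {(1,6), (3,6), (5,6), (7,2)} (total capacity 32)

augment #1: 7→1→6 push 7
augment #2: 7→2→6 push 5
augment #3: 7→3→6 push 5
augment #4: 7→5→6 push 1
augment #5: 7→1→3→6 push 11
augment #6: 7→4→3→6 push 3
max flow = 32; residual-reachable set from 7 gives S-side
cut edges (S→T): {(1,6), (3,6), (5,6), (7,2)} total cap 32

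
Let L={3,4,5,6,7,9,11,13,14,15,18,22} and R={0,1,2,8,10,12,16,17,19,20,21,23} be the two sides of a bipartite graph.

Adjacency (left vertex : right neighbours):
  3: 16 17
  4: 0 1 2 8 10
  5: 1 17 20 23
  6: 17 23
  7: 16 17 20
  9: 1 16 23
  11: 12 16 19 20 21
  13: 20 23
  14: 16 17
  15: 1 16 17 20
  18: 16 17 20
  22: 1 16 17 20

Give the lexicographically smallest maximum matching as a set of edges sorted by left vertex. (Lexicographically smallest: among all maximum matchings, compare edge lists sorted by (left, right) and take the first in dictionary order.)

Lex-smallest maximum matching: {(3,16), (4,0), (5,1), (6,17), (7,20), (9,23), (11,12)}

|M| = 7 (so the lex-smallest maximum matching has 7 edges)
process left vertices in ascending order; for each, take the smallest-labelled available neighbour that still permits 7 edges overall, or leave it unmatched if none does
lex-smallest matching: {3-16, 4-0, 5-1, 6-17, 7-20, 9-23, 11-12}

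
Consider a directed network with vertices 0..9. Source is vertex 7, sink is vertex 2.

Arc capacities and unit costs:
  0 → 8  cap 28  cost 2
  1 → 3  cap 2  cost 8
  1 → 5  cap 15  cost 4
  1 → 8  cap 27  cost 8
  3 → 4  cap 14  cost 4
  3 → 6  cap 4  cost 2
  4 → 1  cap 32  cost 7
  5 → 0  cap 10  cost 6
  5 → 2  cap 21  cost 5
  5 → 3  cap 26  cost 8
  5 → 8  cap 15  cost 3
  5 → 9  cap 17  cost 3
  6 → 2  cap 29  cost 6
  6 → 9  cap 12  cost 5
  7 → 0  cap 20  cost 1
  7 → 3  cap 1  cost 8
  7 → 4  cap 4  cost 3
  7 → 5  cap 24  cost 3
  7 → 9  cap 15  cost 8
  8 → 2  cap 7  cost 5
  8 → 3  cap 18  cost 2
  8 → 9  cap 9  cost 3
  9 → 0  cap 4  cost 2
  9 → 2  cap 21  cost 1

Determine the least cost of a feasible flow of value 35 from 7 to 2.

Minimum cost for 35 units: 259

shortest-cost path #1: 7→5→9→2 push 17 @ unit cost 7 (adds 119)
shortest-cost path #2: 7→0→8→9→2 push 4 @ unit cost 7 (adds 28)
shortest-cost path #3: 7→5→2 push 7 @ unit cost 8 (adds 56)
shortest-cost path #4: 7→0→8→2 push 7 @ unit cost 8 (adds 56)
total cost = 259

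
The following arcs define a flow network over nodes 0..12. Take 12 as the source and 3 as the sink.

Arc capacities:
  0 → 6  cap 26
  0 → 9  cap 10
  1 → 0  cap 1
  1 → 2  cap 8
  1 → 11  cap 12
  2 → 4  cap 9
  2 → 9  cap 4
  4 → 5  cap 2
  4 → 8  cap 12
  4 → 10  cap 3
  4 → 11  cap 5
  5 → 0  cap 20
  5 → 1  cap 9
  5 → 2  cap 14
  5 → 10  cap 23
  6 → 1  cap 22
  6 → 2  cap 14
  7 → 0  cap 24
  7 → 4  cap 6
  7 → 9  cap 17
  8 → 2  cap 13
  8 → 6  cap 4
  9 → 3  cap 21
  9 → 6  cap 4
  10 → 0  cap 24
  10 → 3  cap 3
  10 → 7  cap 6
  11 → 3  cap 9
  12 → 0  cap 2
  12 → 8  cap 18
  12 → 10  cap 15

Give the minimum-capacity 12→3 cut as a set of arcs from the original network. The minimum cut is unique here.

Min-cut arcs: {(0,9), (2,9), (10,3), (10,7), (11,3)} (total capacity 32)

augment #1: 12→10→3 push 3
augment #2: 12→0→9→3 push 2
augment #3: 12→8→2→9→3 push 4
augment #4: 12→10→0→9→3 push 8
augment #5: 12→10→7→9→3 push 4
augment #6: 12→8→2→4→11→3 push 5
augment #7: 12→8→6→1→11→3 push 4
augment #8: 12→8→2→4→10→7→9→3 push 2
max flow = 32; residual-reachable set from 12 gives S-side
cut edges (S→T): {(0,9), (2,9), (10,3), (10,7), (11,3)} total cap 32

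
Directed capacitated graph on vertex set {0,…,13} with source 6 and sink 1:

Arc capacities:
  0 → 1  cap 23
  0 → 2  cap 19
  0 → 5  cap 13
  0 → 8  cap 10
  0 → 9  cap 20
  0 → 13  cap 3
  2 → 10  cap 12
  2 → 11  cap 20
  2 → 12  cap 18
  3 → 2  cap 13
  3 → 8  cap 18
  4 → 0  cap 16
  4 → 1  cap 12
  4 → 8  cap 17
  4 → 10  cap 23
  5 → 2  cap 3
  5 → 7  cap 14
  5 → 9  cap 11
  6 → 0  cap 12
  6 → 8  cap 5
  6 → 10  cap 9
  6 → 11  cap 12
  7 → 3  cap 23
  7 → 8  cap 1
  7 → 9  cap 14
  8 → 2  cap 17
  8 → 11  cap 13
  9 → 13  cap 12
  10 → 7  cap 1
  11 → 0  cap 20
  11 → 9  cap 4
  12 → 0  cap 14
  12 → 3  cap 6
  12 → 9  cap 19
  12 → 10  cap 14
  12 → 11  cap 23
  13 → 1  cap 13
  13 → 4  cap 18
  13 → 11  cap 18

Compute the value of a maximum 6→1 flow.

augment #1: 6→0→1 bottleneck 12, total now 12
augment #2: 6→11→0→1 bottleneck 11, total now 23
augment #3: 6→11→0→13→1 bottleneck 1, total now 24
augment #4: 6→8→11→0→13→1 bottleneck 2, total now 26
augment #5: 6→8→11→9→13→1 bottleneck 3, total now 29
augment #6: 6→10→7→9→13→1 bottleneck 1, total now 30

Maximum flow value: 30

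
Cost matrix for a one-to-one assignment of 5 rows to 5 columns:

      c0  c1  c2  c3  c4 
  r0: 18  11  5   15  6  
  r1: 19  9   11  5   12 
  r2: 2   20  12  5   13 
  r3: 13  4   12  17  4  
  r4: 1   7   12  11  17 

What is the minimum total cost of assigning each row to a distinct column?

Minimum assignment cost: 23

optimal assignment: row0→col2 (cost 5), row1→col3 (cost 5), row2→col0 (cost 2), row3→col4 (cost 4), row4→col1 (cost 7)
total = 5 + 5 + 2 + 4 + 7 = 23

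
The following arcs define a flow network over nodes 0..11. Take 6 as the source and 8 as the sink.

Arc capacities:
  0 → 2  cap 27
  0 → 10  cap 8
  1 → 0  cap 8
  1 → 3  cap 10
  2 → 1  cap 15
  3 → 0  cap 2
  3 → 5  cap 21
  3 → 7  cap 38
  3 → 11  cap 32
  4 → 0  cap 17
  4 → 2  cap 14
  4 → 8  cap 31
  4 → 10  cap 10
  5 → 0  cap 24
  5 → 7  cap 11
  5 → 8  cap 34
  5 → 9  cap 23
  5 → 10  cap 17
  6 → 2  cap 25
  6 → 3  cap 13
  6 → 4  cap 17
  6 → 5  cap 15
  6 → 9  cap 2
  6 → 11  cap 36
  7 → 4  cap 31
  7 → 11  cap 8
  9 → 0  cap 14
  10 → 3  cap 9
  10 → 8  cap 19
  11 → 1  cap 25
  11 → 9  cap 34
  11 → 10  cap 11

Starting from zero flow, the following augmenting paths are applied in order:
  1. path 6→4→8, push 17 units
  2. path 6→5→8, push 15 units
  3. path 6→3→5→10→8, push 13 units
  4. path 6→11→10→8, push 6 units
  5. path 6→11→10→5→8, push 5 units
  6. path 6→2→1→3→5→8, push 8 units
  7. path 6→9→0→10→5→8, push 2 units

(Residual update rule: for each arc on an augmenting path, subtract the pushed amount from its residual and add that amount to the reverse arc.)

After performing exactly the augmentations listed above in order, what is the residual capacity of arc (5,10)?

Residual capacity of (5,10): 11

after path 1 (6→4→8, push 17): res(5,10)=17
after path 2 (6→5→8, push 15): res(5,10)=17
after path 3 (6→3→5→10→8, push 13): res(5,10)=4
after path 4 (6→11→10→8, push 6): res(5,10)=4
after path 5 (6→11→10→5→8, push 5): res(5,10)=9
after path 6 (6→2→1→3→5→8, push 8): res(5,10)=9
after path 7 (6→9→0→10→5→8, push 2): res(5,10)=11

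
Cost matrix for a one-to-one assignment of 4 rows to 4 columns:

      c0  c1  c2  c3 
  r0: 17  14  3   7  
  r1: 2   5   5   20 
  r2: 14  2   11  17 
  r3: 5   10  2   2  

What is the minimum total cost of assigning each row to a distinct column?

Minimum assignment cost: 9

optimal assignment: row0→col2 (cost 3), row1→col0 (cost 2), row2→col1 (cost 2), row3→col3 (cost 2)
total = 3 + 2 + 2 + 2 = 9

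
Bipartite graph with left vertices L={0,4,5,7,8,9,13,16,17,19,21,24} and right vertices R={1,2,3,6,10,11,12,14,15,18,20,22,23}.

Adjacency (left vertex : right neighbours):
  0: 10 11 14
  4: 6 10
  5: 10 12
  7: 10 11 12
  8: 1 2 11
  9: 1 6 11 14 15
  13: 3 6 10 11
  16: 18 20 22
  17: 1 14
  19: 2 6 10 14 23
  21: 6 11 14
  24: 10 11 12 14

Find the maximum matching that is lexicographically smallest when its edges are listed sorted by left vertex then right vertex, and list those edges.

Lex-smallest maximum matching: {(0,10), (4,6), (5,12), (7,11), (8,2), (9,15), (13,3), (16,18), (17,1), (19,23), (21,14)}

|M| = 11 (so the lex-smallest maximum matching has 11 edges)
process left vertices in ascending order; for each, take the smallest-labelled available neighbour that still permits 11 edges overall, or leave it unmatched if none does
lex-smallest matching: {0-10, 4-6, 5-12, 7-11, 8-2, 9-15, 13-3, 16-18, 17-1, 19-23, 21-14}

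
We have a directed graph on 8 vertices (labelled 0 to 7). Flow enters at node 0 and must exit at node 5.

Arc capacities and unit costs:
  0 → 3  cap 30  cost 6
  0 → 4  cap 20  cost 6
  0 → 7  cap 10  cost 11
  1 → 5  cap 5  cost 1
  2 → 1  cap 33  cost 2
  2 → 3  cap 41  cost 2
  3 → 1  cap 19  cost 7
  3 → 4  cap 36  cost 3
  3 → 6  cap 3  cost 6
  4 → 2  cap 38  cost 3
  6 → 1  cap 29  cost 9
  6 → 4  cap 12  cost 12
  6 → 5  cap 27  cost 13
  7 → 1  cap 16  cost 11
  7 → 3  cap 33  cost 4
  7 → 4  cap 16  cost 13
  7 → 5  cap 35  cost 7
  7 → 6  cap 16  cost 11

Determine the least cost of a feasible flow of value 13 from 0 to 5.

Minimum cost for 13 units: 204

shortest-cost path #1: 0→4→2→1→5 push 5 @ unit cost 12 (adds 60)
shortest-cost path #2: 0→7→5 push 8 @ unit cost 18 (adds 144)
total cost = 204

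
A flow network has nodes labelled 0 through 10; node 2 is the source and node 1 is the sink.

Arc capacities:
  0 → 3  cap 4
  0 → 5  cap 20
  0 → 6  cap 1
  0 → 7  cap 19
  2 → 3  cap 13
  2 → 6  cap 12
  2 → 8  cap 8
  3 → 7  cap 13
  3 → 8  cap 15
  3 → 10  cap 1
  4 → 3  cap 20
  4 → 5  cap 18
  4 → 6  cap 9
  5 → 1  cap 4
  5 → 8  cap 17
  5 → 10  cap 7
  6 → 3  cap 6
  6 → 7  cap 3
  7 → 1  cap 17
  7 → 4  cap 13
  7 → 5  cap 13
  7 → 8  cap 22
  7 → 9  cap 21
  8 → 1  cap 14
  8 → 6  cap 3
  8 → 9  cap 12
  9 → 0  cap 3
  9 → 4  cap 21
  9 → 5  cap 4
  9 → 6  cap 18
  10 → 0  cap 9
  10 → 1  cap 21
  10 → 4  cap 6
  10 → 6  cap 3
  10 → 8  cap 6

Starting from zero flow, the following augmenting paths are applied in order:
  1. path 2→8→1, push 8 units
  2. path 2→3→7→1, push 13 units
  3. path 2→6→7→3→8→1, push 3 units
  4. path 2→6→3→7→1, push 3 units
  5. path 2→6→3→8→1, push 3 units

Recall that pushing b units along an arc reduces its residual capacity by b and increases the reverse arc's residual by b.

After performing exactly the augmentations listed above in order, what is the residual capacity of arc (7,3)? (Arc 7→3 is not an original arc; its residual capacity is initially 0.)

Residual capacity of (7,3): 13

after path 1 (2→8→1, push 8): res(7,3)=0
after path 2 (2→3→7→1, push 13): res(7,3)=13
after path 3 (2→6→7→3→8→1, push 3): res(7,3)=10
after path 4 (2→6→3→7→1, push 3): res(7,3)=13
after path 5 (2→6→3→8→1, push 3): res(7,3)=13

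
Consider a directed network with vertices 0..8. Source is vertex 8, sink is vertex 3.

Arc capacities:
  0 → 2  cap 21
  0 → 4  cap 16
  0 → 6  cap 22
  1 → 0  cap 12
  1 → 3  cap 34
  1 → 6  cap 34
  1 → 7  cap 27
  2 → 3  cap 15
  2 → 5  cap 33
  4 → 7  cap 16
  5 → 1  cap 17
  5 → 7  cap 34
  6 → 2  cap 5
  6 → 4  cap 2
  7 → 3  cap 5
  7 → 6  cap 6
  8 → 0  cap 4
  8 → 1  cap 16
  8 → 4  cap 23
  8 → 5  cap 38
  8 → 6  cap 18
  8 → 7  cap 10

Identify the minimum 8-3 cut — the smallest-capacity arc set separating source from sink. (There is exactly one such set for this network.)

Min-cut arcs: {(5,1), (6,2), (7,3), (8,0), (8,1)} (total capacity 47)

augment #1: 8→1→3 push 16
augment #2: 8→7→3 push 5
augment #3: 8→0→2→3 push 4
augment #4: 8→5→1→3 push 17
augment #5: 8→6→2→3 push 5
max flow = 47; residual-reachable set from 8 gives S-side
cut edges (S→T): {(5,1), (6,2), (7,3), (8,0), (8,1)} total cap 47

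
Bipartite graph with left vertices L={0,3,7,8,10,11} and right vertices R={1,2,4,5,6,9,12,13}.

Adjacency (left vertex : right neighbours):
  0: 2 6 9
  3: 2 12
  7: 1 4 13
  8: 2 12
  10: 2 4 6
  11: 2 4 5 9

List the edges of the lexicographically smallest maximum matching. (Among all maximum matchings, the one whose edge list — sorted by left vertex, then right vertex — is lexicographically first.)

Lex-smallest maximum matching: {(0,6), (3,2), (7,1), (8,12), (10,4), (11,5)}

|M| = 6 (so the lex-smallest maximum matching has 6 edges)
process left vertices in ascending order; for each, take the smallest-labelled available neighbour that still permits 6 edges overall, or leave it unmatched if none does
lex-smallest matching: {0-6, 3-2, 7-1, 8-12, 10-4, 11-5}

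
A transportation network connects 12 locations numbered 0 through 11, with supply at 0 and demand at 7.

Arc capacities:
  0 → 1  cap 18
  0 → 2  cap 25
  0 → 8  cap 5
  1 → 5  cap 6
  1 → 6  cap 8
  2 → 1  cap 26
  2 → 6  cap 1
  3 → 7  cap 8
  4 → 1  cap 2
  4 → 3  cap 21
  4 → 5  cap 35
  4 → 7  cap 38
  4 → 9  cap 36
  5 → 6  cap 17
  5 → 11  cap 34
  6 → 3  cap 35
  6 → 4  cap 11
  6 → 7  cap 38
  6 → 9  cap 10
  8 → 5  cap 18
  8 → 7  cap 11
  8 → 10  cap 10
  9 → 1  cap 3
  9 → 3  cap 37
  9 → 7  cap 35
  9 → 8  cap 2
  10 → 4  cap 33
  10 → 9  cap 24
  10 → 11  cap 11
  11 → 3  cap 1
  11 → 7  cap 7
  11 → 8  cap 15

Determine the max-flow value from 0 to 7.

Maximum flow value: 20

augment #1: 0→8→7 bottleneck 5, total now 5
augment #2: 0→1→6→7 bottleneck 8, total now 13
augment #3: 0→2→6→7 bottleneck 1, total now 14
augment #4: 0→1→5→6→7 bottleneck 6, total now 20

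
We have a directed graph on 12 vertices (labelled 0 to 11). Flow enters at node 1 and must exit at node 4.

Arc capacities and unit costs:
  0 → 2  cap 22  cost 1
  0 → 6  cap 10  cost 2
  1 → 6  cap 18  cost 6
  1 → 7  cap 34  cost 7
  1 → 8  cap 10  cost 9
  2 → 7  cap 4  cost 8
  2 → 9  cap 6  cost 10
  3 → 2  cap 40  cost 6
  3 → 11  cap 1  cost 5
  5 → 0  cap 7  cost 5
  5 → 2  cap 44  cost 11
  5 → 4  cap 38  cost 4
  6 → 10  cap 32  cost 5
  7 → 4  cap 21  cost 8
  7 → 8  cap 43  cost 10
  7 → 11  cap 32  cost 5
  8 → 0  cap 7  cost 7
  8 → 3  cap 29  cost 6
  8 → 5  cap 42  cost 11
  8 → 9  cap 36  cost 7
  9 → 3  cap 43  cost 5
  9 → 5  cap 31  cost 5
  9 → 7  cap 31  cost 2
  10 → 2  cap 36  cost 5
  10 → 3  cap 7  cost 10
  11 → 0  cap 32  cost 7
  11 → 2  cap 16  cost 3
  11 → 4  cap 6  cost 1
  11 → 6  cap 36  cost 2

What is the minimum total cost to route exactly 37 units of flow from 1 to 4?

Minimum cost for 37 units: 633

shortest-cost path #1: 1→7→11→4 push 6 @ unit cost 13 (adds 78)
shortest-cost path #2: 1→7→4 push 21 @ unit cost 15 (adds 315)
shortest-cost path #3: 1→8→5→4 push 10 @ unit cost 24 (adds 240)
total cost = 633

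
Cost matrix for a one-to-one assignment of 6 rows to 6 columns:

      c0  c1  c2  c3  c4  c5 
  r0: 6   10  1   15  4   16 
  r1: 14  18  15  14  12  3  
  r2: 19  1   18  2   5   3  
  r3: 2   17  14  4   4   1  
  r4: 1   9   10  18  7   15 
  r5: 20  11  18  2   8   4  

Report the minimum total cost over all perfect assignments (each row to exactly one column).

Minimum assignment cost: 12

optimal assignment: row0→col2 (cost 1), row1→col5 (cost 3), row2→col1 (cost 1), row3→col4 (cost 4), row4→col0 (cost 1), row5→col3 (cost 2)
total = 1 + 3 + 1 + 4 + 1 + 2 = 12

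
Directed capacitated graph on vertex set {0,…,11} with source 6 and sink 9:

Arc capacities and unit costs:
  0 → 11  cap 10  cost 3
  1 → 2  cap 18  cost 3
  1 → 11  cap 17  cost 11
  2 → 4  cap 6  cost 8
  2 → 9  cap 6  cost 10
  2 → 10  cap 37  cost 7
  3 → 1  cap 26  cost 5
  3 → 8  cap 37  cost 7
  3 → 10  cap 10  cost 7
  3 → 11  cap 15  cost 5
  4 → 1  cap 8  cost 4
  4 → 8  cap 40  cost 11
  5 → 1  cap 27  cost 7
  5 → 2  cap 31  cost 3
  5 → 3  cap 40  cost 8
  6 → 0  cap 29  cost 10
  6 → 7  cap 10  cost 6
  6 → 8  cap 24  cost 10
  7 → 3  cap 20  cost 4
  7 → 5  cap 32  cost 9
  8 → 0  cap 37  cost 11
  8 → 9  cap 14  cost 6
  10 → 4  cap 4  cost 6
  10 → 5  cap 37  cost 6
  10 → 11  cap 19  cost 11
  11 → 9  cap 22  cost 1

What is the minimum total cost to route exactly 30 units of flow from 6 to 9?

Minimum cost for 30 units: 460

shortest-cost path #1: 6→0→11→9 push 10 @ unit cost 14 (adds 140)
shortest-cost path #2: 6→8→9 push 14 @ unit cost 16 (adds 224)
shortest-cost path #3: 6→7→3→11→9 push 6 @ unit cost 16 (adds 96)
total cost = 460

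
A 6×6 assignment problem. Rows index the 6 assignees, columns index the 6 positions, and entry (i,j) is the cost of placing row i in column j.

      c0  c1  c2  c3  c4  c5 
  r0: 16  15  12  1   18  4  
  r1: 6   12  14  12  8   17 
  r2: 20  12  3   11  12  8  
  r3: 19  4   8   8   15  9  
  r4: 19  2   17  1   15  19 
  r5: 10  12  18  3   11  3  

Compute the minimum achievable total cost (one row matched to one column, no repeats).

Minimum assignment cost: 29

optimal assignment: row0→col5 (cost 4), row1→col0 (cost 6), row2→col2 (cost 3), row3→col1 (cost 4), row4→col3 (cost 1), row5→col4 (cost 11)
total = 4 + 6 + 3 + 4 + 1 + 11 = 29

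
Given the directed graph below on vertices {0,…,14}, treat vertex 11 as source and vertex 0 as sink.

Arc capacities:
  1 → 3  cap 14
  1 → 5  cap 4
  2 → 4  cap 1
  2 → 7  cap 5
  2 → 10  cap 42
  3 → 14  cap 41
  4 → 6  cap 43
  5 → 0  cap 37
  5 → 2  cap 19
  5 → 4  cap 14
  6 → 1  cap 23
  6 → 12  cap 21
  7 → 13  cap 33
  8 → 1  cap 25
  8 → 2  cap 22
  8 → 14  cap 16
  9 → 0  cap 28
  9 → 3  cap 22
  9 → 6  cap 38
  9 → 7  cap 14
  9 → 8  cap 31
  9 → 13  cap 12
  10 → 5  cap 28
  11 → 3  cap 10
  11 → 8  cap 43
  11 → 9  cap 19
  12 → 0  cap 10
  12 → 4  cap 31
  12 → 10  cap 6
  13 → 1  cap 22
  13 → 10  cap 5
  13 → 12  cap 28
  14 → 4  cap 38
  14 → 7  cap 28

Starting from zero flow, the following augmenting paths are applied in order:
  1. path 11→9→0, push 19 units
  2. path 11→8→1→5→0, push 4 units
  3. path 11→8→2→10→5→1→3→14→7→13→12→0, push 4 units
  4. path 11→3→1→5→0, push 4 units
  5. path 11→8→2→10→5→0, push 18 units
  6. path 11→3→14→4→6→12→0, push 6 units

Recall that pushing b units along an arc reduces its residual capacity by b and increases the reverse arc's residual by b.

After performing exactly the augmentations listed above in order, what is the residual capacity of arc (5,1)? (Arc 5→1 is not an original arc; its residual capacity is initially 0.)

after path 1 (11→9→0, push 19): res(5,1)=0
after path 2 (11→8→1→5→0, push 4): res(5,1)=4
after path 3 (11→8→2→10→5→1→3→14→7→13→12→0, push 4): res(5,1)=0
after path 4 (11→3→1→5→0, push 4): res(5,1)=4
after path 5 (11→8→2→10→5→0, push 18): res(5,1)=4
after path 6 (11→3→14→4→6→12→0, push 6): res(5,1)=4

Residual capacity of (5,1): 4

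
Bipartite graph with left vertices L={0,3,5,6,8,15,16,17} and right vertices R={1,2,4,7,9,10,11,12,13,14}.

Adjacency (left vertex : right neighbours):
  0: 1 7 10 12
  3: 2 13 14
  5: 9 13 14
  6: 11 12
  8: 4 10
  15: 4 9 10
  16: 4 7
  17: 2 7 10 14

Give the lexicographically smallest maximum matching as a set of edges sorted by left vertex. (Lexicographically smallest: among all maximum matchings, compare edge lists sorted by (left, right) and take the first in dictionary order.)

|M| = 8 (so the lex-smallest maximum matching has 8 edges)
process left vertices in ascending order; for each, take the smallest-labelled available neighbour that still permits 8 edges overall, or leave it unmatched if none does
lex-smallest matching: {0-1, 3-2, 5-9, 6-11, 8-4, 15-10, 16-7, 17-14}

Lex-smallest maximum matching: {(0,1), (3,2), (5,9), (6,11), (8,4), (15,10), (16,7), (17,14)}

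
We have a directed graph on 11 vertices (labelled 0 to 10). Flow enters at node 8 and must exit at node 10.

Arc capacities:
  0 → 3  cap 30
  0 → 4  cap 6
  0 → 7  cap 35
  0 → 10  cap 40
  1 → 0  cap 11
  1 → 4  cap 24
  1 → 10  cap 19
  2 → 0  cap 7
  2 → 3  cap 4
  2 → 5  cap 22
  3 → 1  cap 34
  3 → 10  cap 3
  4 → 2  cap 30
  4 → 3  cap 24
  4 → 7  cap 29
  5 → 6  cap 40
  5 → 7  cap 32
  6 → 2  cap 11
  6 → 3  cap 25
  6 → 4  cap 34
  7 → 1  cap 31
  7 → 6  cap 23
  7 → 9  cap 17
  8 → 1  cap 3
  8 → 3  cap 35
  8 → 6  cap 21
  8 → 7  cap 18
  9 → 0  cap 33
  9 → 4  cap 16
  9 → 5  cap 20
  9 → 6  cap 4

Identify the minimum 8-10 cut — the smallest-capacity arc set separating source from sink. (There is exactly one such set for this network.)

Min-cut arcs: {(1,0), (1,10), (2,0), (3,10), (7,9)} (total capacity 57)

augment #1: 8→1→10 push 3
augment #2: 8→3→10 push 3
augment #3: 8→3→1→10 push 16
augment #4: 8→3→1→0→10 push 11
augment #5: 8→6→2→0→10 push 7
augment #6: 8→7→9→0→10 push 17
max flow = 57; residual-reachable set from 8 gives S-side
cut edges (S→T): {(1,0), (1,10), (2,0), (3,10), (7,9)} total cap 57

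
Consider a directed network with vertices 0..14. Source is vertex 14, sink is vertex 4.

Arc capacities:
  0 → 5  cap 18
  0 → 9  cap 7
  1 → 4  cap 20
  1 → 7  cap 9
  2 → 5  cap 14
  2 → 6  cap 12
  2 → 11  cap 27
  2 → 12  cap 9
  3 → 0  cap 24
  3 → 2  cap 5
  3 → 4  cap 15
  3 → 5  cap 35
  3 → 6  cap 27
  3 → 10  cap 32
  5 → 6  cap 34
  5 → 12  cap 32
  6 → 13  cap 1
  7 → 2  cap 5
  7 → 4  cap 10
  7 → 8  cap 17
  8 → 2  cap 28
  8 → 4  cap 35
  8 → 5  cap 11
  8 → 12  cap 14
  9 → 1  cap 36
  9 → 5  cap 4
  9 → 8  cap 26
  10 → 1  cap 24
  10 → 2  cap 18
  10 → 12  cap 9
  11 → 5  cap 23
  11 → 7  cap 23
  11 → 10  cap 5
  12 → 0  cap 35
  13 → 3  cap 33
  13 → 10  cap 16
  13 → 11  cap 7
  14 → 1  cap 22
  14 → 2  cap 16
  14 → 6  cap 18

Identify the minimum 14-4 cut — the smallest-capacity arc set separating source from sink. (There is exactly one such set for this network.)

augment #1: 14→1→4 push 20
augment #2: 14→1→7→4 push 2
augment #3: 14→2→11→7→4 push 8
augment #4: 14→6→13→3→4 push 1
augment #5: 14→2→11→7→8→4 push 8
max flow = 39; residual-reachable set from 14 gives S-side
cut edges (S→T): {(6,13), (14,1), (14,2)} total cap 39

Min-cut arcs: {(6,13), (14,1), (14,2)} (total capacity 39)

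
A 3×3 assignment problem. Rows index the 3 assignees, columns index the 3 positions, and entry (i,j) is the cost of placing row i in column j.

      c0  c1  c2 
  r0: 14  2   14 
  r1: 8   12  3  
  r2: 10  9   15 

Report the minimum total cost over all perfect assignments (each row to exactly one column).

Minimum assignment cost: 15

optimal assignment: row0→col1 (cost 2), row1→col2 (cost 3), row2→col0 (cost 10)
total = 2 + 3 + 10 = 15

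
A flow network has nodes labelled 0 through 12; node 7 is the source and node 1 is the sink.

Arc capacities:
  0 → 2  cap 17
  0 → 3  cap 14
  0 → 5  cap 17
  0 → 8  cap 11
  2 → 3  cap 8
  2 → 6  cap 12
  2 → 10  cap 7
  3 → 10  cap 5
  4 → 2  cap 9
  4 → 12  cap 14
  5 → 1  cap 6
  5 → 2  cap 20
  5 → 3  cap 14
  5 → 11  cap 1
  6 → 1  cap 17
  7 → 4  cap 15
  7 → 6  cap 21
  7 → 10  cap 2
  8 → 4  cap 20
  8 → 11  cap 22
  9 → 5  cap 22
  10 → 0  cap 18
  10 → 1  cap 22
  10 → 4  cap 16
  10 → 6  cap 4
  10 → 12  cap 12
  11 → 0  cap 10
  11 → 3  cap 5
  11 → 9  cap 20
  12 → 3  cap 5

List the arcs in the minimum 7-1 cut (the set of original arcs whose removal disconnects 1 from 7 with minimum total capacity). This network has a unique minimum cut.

Min-cut arcs: {(2,10), (3,10), (6,1), (7,10)} (total capacity 31)

augment #1: 7→6→1 push 17
augment #2: 7→10→1 push 2
augment #3: 7→4→2→10→1 push 7
augment #4: 7→4→2→3→10→1 push 2
augment #5: 7→4→12→3→10→1 push 3
max flow = 31; residual-reachable set from 7 gives S-side
cut edges (S→T): {(2,10), (3,10), (6,1), (7,10)} total cap 31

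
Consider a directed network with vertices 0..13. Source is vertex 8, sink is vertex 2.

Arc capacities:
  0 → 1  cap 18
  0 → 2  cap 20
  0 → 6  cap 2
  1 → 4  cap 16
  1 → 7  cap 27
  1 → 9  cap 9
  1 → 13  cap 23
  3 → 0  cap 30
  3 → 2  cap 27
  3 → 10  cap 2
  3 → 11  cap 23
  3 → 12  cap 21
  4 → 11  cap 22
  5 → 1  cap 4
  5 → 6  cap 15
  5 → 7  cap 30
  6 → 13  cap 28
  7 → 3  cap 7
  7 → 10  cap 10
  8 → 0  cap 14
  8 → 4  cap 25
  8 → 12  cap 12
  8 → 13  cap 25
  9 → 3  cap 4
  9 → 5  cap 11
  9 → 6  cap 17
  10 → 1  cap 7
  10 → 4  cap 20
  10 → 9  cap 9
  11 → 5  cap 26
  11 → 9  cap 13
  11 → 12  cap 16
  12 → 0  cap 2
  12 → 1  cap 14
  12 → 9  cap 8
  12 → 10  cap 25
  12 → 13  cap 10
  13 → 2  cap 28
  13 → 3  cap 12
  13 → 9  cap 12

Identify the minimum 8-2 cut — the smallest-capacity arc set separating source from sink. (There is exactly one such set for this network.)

augment #1: 8→0→2 push 14
augment #2: 8→13→2 push 25
augment #3: 8→12→0→2 push 2
augment #4: 8→12→13→2 push 3
augment #5: 8→12→9→3→2 push 4
augment #6: 8→12→13→3→2 push 3
augment #7: 8→4→11→5→7→3→2 push 7
augment #8: 8→4→11→12→13→3→2 push 4
augment #9: 8→4→11→5→1→13→3→2 push 4
augment #10: 8→4→11→5→6→13→3→2 push 1
max flow = 67; residual-reachable set from 8 gives S-side
cut edges (S→T): {(7,3), (8,0), (9,3), (12,0), (13,2), (13,3)} total cap 67

Min-cut arcs: {(7,3), (8,0), (9,3), (12,0), (13,2), (13,3)} (total capacity 67)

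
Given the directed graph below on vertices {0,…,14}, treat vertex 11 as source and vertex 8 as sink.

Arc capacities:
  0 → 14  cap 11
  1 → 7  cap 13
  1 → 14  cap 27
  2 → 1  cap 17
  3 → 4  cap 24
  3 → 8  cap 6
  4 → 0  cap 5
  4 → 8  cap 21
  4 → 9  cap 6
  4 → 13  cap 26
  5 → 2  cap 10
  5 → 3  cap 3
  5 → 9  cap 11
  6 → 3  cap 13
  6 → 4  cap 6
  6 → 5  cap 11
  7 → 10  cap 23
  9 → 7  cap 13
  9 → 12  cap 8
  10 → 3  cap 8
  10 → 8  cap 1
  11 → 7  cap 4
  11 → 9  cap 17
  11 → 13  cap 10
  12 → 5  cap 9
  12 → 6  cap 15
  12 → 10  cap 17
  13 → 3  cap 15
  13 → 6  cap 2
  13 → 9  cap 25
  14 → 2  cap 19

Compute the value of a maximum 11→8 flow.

Maximum flow value: 27

augment #1: 11→7→10→8 bottleneck 1, total now 1
augment #2: 11→13→3→8 bottleneck 6, total now 7
augment #3: 11→13→3→4→8 bottleneck 4, total now 11
augment #4: 11→7→10→3→4→8 bottleneck 3, total now 14
augment #5: 11→9→12→6→4→8 bottleneck 6, total now 20
augment #6: 11→9→7→10→3→4→8 bottleneck 5, total now 25
augment #7: 11→9→12→5→3→4→8 bottleneck 2, total now 27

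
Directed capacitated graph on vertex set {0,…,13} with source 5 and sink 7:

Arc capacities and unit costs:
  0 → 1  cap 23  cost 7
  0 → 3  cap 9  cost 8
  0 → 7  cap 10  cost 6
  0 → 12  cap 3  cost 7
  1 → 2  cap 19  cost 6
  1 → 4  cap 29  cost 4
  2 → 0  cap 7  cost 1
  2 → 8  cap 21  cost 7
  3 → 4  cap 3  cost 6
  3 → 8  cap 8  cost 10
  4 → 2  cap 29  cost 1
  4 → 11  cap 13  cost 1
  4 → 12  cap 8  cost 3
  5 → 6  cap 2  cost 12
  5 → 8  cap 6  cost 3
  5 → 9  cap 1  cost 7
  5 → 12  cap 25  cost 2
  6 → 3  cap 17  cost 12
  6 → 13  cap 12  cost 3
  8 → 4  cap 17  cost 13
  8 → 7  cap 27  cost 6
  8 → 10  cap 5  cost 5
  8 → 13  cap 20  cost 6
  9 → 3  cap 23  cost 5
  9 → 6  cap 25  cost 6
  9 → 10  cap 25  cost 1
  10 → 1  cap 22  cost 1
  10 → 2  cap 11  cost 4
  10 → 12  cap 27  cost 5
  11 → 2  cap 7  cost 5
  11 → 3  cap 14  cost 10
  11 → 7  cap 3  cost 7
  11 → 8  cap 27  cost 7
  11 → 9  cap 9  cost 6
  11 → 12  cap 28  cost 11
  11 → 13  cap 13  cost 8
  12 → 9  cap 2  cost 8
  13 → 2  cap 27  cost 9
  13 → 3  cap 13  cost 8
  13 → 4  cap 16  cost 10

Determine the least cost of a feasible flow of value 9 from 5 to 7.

Minimum cost for 9 units: 117

shortest-cost path #1: 5→8→7 push 6 @ unit cost 9 (adds 54)
shortest-cost path #2: 5→9→10→2→0→7 push 1 @ unit cost 19 (adds 19)
shortest-cost path #3: 5→12→9→10→2→0→7 push 2 @ unit cost 22 (adds 44)
total cost = 117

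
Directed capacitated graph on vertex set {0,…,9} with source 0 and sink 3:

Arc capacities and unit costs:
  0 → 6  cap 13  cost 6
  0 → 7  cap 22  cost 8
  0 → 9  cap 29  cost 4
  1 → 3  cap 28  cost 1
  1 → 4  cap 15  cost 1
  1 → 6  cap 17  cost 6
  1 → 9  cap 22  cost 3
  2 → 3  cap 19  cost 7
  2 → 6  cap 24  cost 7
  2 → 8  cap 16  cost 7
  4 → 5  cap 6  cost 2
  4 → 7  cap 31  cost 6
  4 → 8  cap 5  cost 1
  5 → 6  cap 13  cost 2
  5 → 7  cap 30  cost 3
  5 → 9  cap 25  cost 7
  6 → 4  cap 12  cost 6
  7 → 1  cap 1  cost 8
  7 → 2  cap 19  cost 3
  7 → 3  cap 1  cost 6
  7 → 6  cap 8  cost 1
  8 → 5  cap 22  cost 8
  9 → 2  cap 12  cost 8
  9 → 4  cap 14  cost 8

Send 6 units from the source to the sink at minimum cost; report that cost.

shortest-cost path #1: 0→7→3 push 1 @ unit cost 14 (adds 14)
shortest-cost path #2: 0→7→1→3 push 1 @ unit cost 17 (adds 17)
shortest-cost path #3: 0→7→2→3 push 4 @ unit cost 18 (adds 72)
total cost = 103

Minimum cost for 6 units: 103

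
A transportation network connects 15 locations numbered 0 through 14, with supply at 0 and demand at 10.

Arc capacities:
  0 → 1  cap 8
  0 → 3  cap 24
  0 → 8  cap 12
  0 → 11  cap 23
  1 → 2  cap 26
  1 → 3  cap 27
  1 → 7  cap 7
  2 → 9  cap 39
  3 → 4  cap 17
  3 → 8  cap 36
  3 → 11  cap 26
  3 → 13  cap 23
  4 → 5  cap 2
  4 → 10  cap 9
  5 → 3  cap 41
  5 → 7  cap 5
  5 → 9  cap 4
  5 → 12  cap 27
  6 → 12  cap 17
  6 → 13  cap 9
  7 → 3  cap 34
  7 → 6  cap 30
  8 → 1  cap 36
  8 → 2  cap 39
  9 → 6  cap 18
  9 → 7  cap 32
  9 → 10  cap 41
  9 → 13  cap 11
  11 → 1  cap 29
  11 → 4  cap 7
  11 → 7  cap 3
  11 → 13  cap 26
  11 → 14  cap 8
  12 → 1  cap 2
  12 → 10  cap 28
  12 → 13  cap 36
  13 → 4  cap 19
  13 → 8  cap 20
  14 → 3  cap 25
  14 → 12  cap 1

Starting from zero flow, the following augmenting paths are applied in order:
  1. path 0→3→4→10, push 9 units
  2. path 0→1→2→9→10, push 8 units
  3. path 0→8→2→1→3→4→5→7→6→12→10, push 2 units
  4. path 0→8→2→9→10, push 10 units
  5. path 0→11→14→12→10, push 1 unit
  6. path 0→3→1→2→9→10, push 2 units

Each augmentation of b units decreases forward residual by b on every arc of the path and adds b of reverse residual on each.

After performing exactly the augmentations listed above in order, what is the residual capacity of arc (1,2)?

after path 1 (0→3→4→10, push 9): res(1,2)=26
after path 2 (0→1→2→9→10, push 8): res(1,2)=18
after path 3 (0→8→2→1→3→4→5→7→6→12→10, push 2): res(1,2)=20
after path 4 (0→8→2→9→10, push 10): res(1,2)=20
after path 5 (0→11→14→12→10, push 1): res(1,2)=20
after path 6 (0→3→1→2→9→10, push 2): res(1,2)=18

Residual capacity of (1,2): 18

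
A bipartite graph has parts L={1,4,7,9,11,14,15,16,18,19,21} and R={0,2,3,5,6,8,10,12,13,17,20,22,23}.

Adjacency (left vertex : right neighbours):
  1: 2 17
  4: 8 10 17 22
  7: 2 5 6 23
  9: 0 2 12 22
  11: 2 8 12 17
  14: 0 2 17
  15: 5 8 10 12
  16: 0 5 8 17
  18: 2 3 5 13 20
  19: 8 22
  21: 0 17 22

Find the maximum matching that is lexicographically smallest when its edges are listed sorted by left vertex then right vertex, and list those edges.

|M| = 10 (so the lex-smallest maximum matching has 10 edges)
process left vertices in ascending order; for each, take the smallest-labelled available neighbour that still permits 10 edges overall, or leave it unmatched if none does
lex-smallest matching: {1-2, 4-8, 7-6, 9-0, 11-12, 14-17, 15-10, 16-5, 18-3, 19-22}

Lex-smallest maximum matching: {(1,2), (4,8), (7,6), (9,0), (11,12), (14,17), (15,10), (16,5), (18,3), (19,22)}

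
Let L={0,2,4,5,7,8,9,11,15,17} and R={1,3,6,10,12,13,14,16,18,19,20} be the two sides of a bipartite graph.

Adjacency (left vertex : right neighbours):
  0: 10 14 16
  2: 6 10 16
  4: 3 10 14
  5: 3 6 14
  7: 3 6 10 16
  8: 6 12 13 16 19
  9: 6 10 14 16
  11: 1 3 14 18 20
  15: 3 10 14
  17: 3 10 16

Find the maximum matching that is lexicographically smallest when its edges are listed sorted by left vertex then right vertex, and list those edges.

|M| = 7 (so the lex-smallest maximum matching has 7 edges)
process left vertices in ascending order; for each, take the smallest-labelled available neighbour that still permits 7 edges overall, or leave it unmatched if none does
lex-smallest matching: {0-10, 2-6, 4-3, 5-14, 7-16, 8-12, 11-1}

Lex-smallest maximum matching: {(0,10), (2,6), (4,3), (5,14), (7,16), (8,12), (11,1)}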